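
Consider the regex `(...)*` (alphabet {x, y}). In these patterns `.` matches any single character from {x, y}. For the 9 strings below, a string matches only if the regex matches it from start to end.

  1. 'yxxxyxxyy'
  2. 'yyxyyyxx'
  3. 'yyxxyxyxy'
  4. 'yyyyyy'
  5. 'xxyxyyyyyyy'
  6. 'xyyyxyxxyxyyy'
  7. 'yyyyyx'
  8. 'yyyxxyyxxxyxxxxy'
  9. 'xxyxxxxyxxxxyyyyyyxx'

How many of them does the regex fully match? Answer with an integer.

1 → match
2 → no match
3 → match
4 → match
5 → no match
6 → no match
7 → match
8 → no match
9 → no match
Total matched: 4

4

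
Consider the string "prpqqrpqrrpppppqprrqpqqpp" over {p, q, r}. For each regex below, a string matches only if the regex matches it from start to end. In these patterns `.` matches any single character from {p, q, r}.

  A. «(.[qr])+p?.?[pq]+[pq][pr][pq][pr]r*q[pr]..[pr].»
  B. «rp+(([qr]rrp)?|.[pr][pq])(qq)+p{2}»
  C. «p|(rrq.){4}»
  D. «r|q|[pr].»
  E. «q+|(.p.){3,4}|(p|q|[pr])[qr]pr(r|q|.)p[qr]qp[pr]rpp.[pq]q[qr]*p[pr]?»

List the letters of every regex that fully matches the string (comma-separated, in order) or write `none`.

A

A → match
B → no match — must start with "rp"
C → no match
D → no match
E → no match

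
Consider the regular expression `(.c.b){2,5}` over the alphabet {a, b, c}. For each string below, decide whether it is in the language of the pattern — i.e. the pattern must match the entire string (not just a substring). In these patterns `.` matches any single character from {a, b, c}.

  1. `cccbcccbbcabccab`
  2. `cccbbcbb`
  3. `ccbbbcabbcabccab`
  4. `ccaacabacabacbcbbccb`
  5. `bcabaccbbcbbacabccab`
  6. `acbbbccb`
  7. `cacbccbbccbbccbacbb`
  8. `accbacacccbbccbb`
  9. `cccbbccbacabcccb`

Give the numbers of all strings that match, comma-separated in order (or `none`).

1 → match
2 → match
3 → match
4 → no match
5 → match
6 → match
7 → no match
8 → no match
9 → match

1, 2, 3, 5, 6, 9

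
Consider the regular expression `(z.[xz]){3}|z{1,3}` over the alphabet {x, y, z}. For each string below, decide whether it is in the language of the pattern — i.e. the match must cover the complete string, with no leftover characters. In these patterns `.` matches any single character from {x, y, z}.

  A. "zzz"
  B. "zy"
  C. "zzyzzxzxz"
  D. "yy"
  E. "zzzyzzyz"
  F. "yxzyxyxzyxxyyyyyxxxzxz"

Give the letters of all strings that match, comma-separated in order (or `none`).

A

A → match
B → no match
C → no match
D → no match — must start with "z"
E → no match
F → no match — must start with "z"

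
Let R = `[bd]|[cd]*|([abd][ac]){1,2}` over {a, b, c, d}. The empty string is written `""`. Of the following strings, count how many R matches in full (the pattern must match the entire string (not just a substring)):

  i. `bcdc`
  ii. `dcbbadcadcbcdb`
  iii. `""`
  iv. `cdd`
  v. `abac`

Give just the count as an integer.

i → match
ii → no match
iii → match
iv → match
v → no match
Total matched: 3

3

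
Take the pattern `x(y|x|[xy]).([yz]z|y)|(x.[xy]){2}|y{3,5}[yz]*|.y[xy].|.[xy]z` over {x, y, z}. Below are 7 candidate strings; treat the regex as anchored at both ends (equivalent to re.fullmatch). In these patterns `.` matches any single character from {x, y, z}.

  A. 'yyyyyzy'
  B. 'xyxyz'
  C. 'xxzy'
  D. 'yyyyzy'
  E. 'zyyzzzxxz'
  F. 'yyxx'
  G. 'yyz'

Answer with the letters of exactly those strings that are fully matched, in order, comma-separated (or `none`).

A, B, C, D, F, G

A → match
B → match
C → match
D → match
E → no match
F → match
G → match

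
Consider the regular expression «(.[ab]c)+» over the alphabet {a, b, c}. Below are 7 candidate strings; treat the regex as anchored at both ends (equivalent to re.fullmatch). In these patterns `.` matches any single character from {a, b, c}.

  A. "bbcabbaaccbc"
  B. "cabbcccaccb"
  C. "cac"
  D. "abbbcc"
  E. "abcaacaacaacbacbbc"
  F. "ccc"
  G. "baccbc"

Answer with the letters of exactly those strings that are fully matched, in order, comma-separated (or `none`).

A → no match
B → no match — must end with "c"
C → match
D → no match
E → match
F → no match
G → match

C, E, G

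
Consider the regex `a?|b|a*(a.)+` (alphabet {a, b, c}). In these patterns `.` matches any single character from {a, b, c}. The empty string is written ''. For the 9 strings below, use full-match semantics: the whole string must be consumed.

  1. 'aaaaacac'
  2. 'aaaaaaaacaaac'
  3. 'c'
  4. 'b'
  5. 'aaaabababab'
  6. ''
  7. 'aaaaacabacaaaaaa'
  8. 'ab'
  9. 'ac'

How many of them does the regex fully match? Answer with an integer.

8

1 → match
2 → match
3 → no match
4 → match
5 → match
6 → match
7 → match
8 → match
9 → match
Total matched: 8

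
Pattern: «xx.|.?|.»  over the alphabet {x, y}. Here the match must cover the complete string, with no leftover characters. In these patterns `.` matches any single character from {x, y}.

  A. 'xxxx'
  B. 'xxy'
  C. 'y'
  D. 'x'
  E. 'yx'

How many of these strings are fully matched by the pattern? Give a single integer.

A → no match
B → match
C → match
D → match
E → no match
Total matched: 3

3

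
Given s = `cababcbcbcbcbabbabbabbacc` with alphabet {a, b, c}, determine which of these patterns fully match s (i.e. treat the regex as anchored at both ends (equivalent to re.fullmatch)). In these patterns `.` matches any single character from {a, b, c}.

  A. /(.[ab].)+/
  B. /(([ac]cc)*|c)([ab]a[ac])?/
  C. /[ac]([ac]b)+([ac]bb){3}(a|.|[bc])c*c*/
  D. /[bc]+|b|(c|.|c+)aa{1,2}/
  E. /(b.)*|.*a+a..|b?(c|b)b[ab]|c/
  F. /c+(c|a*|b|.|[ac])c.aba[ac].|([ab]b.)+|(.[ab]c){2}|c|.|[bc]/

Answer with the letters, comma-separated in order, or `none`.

A → no match
B → no match
C → match
D → no match
E → no match
F → no match

C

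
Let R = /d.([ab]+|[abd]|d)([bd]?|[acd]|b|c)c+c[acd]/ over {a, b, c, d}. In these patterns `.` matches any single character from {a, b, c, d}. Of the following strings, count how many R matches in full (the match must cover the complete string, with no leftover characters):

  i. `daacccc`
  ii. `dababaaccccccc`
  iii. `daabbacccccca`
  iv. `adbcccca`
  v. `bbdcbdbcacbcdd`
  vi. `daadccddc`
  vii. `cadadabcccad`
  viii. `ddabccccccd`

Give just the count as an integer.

4

i → match
ii → match
iii → match
iv → no match — must start with `d`
v → no match — must start with `d`
vi → no match
vii → no match — must start with `d`
viii → match
Total matched: 4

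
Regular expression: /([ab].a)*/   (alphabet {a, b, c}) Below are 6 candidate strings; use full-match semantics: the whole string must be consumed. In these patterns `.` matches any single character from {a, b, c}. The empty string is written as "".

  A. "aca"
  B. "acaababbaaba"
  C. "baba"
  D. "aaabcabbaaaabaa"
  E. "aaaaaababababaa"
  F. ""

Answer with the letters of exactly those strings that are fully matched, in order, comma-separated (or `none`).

A. "aca" → match
B. "acaababbaaba" → match
C. "baba" → no match
D → match
E → no match
F. "" → match

A, B, D, F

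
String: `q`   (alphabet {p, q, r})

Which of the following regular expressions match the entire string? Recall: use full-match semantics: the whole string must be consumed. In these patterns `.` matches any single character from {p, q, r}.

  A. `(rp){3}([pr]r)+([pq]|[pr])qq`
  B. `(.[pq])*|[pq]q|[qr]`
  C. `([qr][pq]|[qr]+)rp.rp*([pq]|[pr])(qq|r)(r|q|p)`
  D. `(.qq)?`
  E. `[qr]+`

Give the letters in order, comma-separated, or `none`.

B, E

A → no match — must start with `rp`
B → match
C → no match
D → no match
E → match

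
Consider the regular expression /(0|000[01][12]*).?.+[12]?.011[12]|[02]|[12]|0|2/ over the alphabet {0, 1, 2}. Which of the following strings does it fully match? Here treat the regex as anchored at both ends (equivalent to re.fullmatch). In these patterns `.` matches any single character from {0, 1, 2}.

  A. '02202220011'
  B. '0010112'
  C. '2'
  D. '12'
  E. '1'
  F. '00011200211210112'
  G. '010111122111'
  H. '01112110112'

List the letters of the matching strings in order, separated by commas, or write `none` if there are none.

A. '02202220011' → no match
B. '0010112' → match
C. '2' → match
D. '12' → no match
E. '1' → match
F → match
G. '010111122111' → no match
H. '01112110112' → match

B, C, E, F, H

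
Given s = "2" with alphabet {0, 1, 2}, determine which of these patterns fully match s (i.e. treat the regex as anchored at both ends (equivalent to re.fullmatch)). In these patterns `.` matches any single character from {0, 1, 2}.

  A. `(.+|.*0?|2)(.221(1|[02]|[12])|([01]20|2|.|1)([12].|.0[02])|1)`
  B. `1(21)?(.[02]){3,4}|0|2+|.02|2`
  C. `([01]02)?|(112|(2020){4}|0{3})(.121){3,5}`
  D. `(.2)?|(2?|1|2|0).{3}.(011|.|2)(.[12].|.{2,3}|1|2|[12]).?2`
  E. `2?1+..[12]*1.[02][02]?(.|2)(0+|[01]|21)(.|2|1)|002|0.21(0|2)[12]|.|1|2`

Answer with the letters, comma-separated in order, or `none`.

B, E

A → no match
B → match
C → no match
D → no match
E → match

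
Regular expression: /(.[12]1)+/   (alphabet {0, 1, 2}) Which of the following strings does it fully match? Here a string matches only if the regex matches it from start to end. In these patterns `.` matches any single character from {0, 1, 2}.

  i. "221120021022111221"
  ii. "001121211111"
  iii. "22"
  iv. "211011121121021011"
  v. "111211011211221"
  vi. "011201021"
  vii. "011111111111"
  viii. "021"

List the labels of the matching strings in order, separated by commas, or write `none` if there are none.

iv, v, vii, viii

i → no match
ii → no match
iii → no match — must end with "1"
iv → match
v → match
vi → no match
vii → match
viii → match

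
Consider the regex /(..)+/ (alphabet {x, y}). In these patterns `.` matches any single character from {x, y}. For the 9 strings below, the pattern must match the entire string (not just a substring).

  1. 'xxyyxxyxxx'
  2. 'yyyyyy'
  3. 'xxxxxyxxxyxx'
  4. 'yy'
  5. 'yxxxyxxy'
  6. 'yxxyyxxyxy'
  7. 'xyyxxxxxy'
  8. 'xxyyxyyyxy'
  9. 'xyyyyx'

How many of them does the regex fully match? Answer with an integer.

8

1 → match
2 → match
3 → match
4 → match
5 → match
6 → match
7 → no match
8 → match
9 → match
Total matched: 8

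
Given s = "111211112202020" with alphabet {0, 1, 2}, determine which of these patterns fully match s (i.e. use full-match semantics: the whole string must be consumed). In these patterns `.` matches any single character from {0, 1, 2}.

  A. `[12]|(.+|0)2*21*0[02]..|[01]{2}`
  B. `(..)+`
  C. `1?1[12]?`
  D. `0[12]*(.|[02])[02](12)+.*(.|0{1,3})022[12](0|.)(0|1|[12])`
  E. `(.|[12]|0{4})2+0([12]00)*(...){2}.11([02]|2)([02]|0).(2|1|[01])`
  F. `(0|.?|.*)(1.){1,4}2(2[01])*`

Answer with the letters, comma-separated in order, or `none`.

F

A → no match
B → no match
C → no match
D → no match — must start with "0"
E → no match
F → match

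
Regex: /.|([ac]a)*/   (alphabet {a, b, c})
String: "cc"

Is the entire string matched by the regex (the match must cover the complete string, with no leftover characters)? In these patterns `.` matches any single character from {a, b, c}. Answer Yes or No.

No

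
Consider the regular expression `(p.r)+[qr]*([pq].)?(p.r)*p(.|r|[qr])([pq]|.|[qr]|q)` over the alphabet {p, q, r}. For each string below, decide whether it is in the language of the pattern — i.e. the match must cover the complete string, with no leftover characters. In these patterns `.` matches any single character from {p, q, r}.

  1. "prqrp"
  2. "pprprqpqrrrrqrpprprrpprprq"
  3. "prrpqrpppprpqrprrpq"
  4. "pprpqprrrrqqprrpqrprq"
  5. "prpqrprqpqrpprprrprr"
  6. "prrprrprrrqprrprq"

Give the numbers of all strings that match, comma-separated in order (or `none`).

1 → no match
2 → no match
3 → no match
4 → no match
5 → no match
6 → match

6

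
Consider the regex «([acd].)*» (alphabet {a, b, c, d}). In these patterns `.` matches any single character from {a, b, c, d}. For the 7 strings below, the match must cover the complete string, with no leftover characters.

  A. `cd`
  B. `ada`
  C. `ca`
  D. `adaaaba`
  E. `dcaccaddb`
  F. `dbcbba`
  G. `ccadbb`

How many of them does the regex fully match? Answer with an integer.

2

A → match
B → no match
C → match
D → no match
E → no match
F → no match
G → no match
Total matched: 2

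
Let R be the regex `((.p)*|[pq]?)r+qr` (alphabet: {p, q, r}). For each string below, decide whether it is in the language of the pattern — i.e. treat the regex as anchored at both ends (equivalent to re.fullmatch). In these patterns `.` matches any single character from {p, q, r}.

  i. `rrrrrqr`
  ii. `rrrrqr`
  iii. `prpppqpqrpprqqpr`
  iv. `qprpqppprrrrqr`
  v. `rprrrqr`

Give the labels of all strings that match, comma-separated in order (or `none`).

i, ii, iv, v

i → match
ii → match
iii → no match — must end with `rqr`
iv → match
v → match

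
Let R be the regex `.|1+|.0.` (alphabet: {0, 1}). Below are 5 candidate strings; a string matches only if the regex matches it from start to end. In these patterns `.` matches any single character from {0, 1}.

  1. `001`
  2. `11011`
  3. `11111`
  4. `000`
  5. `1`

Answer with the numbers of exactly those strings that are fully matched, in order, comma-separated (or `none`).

1 → match
2 → no match
3 → match
4 → match
5 → match

1, 3, 4, 5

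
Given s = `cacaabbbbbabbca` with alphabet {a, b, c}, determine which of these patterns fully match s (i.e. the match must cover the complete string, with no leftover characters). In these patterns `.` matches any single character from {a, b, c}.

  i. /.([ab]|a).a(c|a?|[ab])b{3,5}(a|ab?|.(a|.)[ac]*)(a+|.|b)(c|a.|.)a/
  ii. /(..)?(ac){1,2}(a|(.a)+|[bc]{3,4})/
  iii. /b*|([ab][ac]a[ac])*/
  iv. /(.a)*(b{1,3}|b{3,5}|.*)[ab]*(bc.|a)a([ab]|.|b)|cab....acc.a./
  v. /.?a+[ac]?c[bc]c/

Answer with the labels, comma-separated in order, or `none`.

i

i → match
ii → no match
iii → no match
iv → no match
v → no match — must end with `c`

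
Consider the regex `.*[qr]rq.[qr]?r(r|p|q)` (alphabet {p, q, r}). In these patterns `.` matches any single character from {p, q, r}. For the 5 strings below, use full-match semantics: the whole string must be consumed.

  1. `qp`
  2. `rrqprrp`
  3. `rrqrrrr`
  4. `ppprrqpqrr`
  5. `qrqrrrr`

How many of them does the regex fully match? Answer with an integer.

4

1 → no match
2 → match
3 → match
4 → match
5 → match
Total matched: 4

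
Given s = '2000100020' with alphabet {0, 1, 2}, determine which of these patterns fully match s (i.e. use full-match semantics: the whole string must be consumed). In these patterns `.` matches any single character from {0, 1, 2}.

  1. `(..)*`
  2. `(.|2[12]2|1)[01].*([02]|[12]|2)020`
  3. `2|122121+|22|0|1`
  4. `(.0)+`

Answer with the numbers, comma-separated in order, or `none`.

1, 2, 4

1 → match
2 → match
3 → no match
4 → match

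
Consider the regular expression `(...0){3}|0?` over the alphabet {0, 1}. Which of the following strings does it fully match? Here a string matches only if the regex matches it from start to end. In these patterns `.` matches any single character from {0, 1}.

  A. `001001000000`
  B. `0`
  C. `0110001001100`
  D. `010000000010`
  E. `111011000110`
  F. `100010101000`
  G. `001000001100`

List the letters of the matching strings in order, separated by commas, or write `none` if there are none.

A, B, D, E, F, G

A. `001001000000` → match
B. `0` → match
C → no match
D. `010000000010` → match
E. `111011000110` → match
F. `100010101000` → match
G. `001000001100` → match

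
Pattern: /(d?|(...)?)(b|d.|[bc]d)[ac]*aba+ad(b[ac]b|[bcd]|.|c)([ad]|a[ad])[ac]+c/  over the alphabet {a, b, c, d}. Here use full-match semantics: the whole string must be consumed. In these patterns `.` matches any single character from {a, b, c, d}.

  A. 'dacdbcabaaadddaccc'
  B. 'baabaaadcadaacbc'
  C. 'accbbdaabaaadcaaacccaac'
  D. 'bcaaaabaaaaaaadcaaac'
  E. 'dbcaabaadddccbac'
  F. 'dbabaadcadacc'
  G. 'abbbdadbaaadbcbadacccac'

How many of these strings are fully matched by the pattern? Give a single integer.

3

A → match
B → no match
C → no match
D → match
E → no match
F → match
G → no match
Total matched: 3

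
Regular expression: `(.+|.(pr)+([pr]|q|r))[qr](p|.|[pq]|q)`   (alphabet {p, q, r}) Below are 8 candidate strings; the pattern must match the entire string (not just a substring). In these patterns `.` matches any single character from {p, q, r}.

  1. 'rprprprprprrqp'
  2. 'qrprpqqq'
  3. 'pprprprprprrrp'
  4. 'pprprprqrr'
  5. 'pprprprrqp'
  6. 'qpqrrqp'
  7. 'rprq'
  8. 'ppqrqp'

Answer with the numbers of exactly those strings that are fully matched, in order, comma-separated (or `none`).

1 → match
2 → match
3 → match
4 → match
5 → match
6 → match
7 → match
8 → match

1, 2, 3, 4, 5, 6, 7, 8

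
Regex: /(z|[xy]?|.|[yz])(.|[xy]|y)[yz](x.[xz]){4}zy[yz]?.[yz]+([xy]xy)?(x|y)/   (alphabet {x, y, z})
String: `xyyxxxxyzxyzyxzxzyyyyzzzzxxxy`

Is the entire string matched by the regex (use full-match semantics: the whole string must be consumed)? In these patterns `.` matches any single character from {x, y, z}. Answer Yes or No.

No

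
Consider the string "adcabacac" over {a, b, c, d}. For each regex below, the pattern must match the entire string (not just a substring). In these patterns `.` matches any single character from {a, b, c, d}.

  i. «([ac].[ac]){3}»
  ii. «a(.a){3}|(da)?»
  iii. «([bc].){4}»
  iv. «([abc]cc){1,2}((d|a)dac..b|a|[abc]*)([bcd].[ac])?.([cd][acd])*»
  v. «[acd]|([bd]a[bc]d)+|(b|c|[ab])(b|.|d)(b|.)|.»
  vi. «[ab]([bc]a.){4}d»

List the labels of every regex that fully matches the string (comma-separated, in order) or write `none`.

i

i → match
ii → no match
iii → no match
iv → no match
v → no match
vi → no match — must end with "d"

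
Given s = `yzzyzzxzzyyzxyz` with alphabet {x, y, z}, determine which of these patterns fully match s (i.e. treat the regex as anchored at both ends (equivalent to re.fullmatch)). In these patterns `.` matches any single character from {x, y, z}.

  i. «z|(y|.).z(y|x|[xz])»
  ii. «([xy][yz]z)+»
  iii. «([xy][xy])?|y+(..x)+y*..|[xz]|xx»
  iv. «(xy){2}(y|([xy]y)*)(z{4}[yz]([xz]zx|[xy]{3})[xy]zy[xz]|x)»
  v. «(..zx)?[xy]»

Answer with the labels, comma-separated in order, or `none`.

ii

i → no match
ii → match
iii → no match
iv → no match — must start with `xy`
v → no match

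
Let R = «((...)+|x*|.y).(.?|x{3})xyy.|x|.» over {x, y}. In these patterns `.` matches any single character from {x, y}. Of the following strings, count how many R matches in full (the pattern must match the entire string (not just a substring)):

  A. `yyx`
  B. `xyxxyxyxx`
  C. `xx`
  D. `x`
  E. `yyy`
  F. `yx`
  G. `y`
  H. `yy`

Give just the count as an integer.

A → no match
B → no match
C → no match
D → match
E → no match
F → no match
G → match
H → no match
Total matched: 2

2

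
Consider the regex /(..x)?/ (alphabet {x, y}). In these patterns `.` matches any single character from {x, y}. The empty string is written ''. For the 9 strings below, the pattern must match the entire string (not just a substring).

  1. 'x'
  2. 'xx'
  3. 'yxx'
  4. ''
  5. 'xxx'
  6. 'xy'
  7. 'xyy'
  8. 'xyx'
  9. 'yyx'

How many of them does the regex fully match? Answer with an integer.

1 → no match
2 → no match
3 → match
4 → match
5 → match
6 → no match
7 → no match
8 → match
9 → match
Total matched: 5

5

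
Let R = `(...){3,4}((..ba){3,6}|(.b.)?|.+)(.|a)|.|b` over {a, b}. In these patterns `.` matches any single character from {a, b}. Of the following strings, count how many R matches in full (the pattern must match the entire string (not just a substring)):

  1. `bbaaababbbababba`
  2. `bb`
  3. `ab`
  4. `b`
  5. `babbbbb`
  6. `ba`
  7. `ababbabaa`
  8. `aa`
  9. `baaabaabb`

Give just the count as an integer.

2

1 → match
2. `bb` → no match
3. `ab` → no match
4. `b` → match
5. `babbbbb` → no match
6. `ba` → no match
7. `ababbabaa` → no match
8. `aa` → no match
9. `baaabaabb` → no match
Total matched: 2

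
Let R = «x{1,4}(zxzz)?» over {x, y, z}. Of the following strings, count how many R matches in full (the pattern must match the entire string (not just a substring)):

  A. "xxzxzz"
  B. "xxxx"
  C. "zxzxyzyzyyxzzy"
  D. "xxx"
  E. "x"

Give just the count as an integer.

4

A. "xxzxzz" → match
B. "xxxx" → match
C → no match — must start with "x"
D. "xxx" → match
E. "x" → match
Total matched: 4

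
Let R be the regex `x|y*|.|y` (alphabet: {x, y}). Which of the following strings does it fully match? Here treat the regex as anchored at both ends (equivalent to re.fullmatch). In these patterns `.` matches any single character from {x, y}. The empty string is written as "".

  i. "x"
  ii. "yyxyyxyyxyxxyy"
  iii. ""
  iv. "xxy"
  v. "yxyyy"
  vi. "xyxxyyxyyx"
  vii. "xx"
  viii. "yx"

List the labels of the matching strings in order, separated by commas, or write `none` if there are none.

i, iii

i → match
ii → no match
iii → match
iv → no match
v → no match
vi → no match
vii → no match
viii → no match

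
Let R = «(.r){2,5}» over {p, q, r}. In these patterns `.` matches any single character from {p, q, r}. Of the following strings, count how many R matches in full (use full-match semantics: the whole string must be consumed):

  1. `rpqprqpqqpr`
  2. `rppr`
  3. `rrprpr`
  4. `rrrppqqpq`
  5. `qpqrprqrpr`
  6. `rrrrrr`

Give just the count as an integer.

2

1 → no match
2 → no match
3 → match
4 → no match — must end with `r`
5 → no match
6 → match
Total matched: 2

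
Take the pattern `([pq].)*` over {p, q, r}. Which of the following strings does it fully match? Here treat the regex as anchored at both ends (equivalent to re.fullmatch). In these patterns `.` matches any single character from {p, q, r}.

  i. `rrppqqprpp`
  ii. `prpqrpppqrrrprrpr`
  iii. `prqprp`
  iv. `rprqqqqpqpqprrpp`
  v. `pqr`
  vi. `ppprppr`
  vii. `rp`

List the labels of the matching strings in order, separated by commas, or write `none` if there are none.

i → no match
ii → no match
iii → no match
iv → no match
v → no match
vi → no match
vii → no match

none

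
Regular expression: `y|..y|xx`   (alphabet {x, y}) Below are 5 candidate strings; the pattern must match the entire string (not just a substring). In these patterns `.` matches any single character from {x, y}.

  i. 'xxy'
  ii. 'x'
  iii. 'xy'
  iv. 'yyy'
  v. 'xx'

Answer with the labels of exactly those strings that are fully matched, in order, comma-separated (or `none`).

i, iv, v

i → match
ii → no match
iii → no match
iv → match
v → match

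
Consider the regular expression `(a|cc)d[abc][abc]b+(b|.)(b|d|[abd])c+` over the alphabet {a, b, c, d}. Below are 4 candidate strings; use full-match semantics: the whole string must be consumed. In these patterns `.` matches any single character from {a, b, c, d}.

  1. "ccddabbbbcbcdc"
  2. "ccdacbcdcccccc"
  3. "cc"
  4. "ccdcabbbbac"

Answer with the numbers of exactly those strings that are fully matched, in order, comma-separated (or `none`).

1 → no match
2 → match
3. "cc" → no match
4. "ccdcabbbbac" → match

2, 4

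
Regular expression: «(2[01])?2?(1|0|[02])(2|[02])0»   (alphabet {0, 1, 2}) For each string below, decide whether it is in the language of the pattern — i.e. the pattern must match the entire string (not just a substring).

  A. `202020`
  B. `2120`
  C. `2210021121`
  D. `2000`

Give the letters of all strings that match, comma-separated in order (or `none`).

A, B, D

A → match
B → match
C → no match — must end with `0`
D → match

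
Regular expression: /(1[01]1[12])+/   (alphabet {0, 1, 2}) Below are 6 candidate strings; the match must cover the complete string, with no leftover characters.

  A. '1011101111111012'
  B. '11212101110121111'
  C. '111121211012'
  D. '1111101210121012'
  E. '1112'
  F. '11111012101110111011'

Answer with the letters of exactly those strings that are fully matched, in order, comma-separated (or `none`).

A → match
B → no match
C → no match
D → match
E → match
F → match

A, D, E, F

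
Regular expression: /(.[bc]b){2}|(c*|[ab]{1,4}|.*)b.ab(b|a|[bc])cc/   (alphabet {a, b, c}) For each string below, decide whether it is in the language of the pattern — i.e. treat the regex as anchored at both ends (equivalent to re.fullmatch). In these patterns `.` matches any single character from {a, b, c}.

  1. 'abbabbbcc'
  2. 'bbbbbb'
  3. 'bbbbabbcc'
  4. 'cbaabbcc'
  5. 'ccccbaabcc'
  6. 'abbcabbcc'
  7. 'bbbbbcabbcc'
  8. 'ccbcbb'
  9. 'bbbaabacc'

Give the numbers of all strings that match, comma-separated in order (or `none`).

1 → no match
2 → match
3 → match
4 → match
5 → no match
6 → match
7 → match
8 → match
9 → match

2, 3, 4, 6, 7, 8, 9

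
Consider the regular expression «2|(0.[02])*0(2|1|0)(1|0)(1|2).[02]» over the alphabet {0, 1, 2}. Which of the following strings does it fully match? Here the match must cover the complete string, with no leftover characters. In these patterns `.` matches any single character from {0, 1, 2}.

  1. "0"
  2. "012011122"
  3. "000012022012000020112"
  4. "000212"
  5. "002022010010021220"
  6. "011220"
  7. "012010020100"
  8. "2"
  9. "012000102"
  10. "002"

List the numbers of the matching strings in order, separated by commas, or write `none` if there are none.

1 → no match
2 → match
3 → match
4 → match
5 → match
6 → match
7 → match
8 → match
9 → match
10 → no match

2, 3, 4, 5, 6, 7, 8, 9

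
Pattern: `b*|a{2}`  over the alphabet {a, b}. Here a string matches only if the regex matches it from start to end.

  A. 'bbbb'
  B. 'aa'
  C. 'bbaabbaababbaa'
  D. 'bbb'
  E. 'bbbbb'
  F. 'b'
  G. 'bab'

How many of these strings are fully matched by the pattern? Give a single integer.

A. 'bbbb' → match
B. 'aa' → match
C → no match
D. 'bbb' → match
E. 'bbbbb' → match
F. 'b' → match
G. 'bab' → no match
Total matched: 5

5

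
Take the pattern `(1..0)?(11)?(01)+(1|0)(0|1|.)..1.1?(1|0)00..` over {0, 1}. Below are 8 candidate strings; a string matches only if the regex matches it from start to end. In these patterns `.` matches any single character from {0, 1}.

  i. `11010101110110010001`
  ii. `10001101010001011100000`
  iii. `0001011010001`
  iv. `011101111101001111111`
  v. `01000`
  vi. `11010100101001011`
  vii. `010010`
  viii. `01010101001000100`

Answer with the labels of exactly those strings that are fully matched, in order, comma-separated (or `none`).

none

i → no match
ii → no match
iii → no match
iv → no match
v → no match
vi → no match
vii → no match
viii → no match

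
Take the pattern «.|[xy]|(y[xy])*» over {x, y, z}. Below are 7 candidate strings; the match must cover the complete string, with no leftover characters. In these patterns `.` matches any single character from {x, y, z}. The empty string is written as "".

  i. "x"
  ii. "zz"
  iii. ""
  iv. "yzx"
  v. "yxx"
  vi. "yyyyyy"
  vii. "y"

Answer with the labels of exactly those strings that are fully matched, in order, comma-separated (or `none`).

i → match
ii → no match
iii → match
iv → no match
v → no match
vi → match
vii → match

i, iii, vi, vii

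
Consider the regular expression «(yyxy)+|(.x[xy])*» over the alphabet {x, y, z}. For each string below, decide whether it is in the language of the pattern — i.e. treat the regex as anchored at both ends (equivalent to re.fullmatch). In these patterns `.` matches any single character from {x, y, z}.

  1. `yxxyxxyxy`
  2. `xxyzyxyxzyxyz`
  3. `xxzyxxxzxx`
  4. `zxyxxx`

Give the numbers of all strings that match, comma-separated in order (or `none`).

1. `yxxyxxyxy` → match
2 → no match
3. `xxzyxxxzxx` → no match
4. `zxyxxx` → match

1, 4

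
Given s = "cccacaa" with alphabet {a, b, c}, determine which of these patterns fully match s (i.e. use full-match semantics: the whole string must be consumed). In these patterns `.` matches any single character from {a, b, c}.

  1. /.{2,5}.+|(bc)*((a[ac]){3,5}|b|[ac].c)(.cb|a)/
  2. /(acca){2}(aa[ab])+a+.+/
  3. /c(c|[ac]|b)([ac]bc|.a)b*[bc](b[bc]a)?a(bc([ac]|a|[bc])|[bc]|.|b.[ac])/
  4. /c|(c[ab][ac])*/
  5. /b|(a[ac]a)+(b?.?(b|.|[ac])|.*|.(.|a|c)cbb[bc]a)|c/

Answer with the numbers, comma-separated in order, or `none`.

1 → match
2 → no match — must start with "acca"
3 → match
4 → no match
5 → no match

1, 3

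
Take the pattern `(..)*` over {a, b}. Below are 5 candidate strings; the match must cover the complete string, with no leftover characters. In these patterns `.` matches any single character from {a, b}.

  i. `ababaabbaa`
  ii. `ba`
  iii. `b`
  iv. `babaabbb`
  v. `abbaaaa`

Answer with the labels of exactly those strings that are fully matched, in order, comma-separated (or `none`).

i, ii, iv

i → match
ii → match
iii → no match
iv → match
v → no match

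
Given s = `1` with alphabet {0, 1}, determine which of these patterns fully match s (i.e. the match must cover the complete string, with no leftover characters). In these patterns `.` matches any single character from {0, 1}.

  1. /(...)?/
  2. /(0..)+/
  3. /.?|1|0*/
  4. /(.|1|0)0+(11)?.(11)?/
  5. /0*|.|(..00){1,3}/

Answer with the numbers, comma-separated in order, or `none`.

1 → no match
2 → no match — must start with `0`
3 → match
4 → no match
5 → match

3, 5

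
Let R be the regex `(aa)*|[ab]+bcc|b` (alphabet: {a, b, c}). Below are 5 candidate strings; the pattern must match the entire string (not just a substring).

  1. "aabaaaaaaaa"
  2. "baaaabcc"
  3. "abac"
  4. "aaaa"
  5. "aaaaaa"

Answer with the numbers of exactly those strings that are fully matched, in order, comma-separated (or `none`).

1 → no match
2 → match
3 → no match
4 → match
5 → match

2, 4, 5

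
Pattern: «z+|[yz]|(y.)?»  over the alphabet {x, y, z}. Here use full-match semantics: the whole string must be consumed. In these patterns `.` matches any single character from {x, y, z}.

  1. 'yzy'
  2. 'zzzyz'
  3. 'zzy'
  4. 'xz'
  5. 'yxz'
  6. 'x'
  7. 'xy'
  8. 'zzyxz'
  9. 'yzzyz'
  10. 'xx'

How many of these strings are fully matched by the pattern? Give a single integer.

0

1 → no match
2 → no match
3 → no match
4 → no match
5 → no match
6 → no match
7 → no match
8 → no match
9 → no match
10 → no match
Total matched: 0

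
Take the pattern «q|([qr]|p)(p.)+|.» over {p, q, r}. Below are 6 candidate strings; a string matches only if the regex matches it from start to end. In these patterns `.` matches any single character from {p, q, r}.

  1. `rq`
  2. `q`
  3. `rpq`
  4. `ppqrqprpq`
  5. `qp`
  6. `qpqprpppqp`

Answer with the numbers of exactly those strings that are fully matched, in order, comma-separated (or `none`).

2, 3

1 → no match
2 → match
3 → match
4 → no match
5 → no match
6 → no match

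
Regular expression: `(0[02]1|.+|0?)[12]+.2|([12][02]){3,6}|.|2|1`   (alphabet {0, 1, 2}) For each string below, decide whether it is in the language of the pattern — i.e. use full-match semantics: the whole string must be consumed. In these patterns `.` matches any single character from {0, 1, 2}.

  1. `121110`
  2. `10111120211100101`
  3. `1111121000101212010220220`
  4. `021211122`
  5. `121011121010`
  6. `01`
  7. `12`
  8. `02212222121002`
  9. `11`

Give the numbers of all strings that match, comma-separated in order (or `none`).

1 → no match
2 → no match
3 → no match
4 → match
5 → no match
6 → no match
7 → no match
8 → no match
9 → no match

4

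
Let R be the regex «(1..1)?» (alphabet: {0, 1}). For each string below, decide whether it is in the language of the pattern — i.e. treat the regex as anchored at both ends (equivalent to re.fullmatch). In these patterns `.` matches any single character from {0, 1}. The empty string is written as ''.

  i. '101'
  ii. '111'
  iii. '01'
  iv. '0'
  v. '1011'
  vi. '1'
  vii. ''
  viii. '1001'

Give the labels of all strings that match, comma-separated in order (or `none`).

i. '101' → no match
ii. '111' → no match
iii. '01' → no match
iv. '0' → no match
v. '1011' → match
vi. '1' → no match
vii. '' → match
viii. '1001' → match

v, vii, viii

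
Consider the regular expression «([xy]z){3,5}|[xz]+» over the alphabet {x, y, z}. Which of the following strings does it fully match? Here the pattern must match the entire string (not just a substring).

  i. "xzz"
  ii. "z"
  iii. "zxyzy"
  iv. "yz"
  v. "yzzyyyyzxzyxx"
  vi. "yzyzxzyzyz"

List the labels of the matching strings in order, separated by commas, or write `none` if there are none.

i → match
ii → match
iii → no match
iv → no match
v → no match
vi → match

i, ii, vi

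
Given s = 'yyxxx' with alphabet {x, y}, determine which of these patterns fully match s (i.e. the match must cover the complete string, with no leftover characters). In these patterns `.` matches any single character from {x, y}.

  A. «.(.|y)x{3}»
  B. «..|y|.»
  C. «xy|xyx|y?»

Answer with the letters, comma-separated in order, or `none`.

A

A → match
B → no match
C → no match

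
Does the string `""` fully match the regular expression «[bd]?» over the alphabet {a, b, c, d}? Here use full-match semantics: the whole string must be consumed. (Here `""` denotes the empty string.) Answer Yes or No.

Yes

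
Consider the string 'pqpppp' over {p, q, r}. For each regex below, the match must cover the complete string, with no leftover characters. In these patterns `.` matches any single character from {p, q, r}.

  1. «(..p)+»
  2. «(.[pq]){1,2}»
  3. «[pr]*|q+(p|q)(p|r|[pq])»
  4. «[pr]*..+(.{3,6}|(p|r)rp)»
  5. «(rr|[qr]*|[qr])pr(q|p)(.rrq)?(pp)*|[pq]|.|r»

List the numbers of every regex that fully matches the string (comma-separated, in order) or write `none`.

1 → match
2 → no match
3 → no match
4 → match
5 → no match

1, 4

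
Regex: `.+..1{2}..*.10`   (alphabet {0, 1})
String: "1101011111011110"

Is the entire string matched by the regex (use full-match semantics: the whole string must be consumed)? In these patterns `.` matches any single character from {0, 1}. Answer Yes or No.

Yes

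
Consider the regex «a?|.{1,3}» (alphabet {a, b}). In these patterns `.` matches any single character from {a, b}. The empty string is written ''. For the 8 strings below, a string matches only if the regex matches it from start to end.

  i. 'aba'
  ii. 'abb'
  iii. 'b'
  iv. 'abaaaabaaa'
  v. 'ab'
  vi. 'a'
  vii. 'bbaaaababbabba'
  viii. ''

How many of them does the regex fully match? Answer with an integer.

i → match
ii → match
iii → match
iv → no match
v → match
vi → match
vii → no match
viii → match
Total matched: 6

6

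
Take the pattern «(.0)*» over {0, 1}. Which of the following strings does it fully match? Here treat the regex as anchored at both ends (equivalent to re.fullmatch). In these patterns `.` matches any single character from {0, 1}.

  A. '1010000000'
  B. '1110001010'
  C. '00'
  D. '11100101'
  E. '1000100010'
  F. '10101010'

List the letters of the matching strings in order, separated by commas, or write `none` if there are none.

A, C, E, F

A → match
B → no match
C → match
D → no match
E → match
F → match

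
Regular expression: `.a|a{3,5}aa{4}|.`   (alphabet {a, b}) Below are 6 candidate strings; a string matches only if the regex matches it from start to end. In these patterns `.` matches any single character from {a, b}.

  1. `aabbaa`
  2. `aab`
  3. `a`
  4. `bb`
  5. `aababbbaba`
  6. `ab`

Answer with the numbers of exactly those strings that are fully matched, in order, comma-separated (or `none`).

1 → no match
2 → no match
3 → match
4 → no match
5 → no match
6 → no match

3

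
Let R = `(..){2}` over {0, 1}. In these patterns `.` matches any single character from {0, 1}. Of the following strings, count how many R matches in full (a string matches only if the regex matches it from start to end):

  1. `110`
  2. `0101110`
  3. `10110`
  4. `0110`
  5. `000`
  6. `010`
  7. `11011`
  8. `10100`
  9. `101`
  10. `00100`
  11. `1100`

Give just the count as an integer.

2

1. `110` → no match
2. `0101110` → no match
3. `10110` → no match
4. `0110` → match
5. `000` → no match
6. `010` → no match
7. `11011` → no match
8. `10100` → no match
9. `101` → no match
10. `00100` → no match
11. `1100` → match
Total matched: 2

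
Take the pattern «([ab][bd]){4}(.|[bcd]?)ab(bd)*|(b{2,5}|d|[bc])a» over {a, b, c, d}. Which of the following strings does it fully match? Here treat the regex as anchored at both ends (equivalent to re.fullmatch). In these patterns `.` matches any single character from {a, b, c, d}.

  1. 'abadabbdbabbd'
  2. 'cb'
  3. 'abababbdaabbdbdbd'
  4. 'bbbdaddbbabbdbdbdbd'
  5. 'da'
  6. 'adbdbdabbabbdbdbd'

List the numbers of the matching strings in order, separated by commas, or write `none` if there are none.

1, 3, 5, 6

1 → match
2 → no match
3 → match
4 → no match
5 → match
6 → match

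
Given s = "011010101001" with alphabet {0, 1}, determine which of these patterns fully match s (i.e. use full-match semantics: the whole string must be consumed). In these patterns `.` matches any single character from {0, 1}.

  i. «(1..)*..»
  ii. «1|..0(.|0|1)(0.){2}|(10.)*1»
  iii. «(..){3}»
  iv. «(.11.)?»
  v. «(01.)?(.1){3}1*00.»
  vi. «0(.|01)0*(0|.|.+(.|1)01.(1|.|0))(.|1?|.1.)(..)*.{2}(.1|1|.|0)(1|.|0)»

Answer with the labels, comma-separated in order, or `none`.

i → no match
ii → no match
iii → no match
iv → no match
v → match
vi → match

v, vi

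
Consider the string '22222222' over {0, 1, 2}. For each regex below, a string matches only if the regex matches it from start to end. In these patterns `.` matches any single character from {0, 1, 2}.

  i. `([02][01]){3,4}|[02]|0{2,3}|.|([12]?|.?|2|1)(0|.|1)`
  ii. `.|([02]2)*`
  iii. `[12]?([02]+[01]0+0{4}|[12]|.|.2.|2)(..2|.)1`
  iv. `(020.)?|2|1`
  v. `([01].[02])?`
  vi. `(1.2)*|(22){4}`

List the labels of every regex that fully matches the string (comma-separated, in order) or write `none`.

ii, vi

i → no match
ii → match
iii → no match — must end with '1'
iv → no match
v → no match
vi → match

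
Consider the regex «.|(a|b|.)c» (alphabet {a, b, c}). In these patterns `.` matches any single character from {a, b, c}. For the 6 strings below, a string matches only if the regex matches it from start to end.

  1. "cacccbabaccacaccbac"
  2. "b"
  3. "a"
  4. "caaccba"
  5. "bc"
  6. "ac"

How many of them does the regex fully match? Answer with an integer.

1 → no match
2 → match
3 → match
4 → no match
5 → match
6 → match
Total matched: 4

4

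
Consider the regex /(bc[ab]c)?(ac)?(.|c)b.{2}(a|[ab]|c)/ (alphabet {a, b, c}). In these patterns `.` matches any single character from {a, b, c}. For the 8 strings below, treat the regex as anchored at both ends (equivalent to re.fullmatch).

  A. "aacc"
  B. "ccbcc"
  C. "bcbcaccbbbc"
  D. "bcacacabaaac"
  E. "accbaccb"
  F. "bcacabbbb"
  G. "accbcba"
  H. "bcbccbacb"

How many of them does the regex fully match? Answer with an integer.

4

A → no match
B → no match
C → match
D → no match
E → no match
F → match
G → match
H → match
Total matched: 4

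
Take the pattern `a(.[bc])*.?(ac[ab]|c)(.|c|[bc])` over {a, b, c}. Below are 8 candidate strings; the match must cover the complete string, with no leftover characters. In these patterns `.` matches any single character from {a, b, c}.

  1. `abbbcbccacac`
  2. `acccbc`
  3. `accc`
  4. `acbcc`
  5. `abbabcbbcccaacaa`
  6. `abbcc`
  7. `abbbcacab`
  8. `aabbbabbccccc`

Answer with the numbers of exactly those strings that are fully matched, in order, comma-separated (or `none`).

1, 3, 4, 5, 6, 7, 8

1. `abbbcbccacac` → match
2. `acccbc` → no match
3. `accc` → match
4. `acbcc` → match
5 → match
6. `abbcc` → match
7. `abbbcacab` → match
8 → match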